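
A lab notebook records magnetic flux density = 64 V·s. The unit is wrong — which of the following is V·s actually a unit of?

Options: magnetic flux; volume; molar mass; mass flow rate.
magnetic flux

magnetic flux density should have units dimensionally equivalent to kg / (A * s^2) (e.g. T).
The given unit 'V·s' reduces to kg * m^2 / (A * s^2). Of the listed options, that is the dimensionality of magnetic flux.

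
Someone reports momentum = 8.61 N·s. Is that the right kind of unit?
Yes

momentum has SI base units: kg * m / s
N·s reduces to the same SI base units, so it is a valid unit for momentum.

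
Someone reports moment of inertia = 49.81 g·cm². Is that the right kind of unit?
Yes

moment of inertia has SI base units: kg * m^2
g·cm² reduces to the same SI base units, so it is a valid unit for moment of inertia.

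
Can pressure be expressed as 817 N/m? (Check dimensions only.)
No

pressure has SI base units: kg / (m * s^2)
N/m does NOT reduce to kg / (m * s^2); a valid unit for pressure would be e.g. Pa.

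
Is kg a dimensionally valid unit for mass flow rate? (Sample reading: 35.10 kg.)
No

mass flow rate has SI base units: kg / s
kg does NOT reduce to kg / s; a valid unit for mass flow rate would be e.g. kg/s.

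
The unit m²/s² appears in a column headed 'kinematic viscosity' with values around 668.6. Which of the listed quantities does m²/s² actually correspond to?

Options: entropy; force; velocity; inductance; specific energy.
specific energy

kinematic viscosity should have units dimensionally equivalent to m^2 / s (e.g. m²/s).
The given unit 'm²/s²' reduces to m^2 / s^2. Of the listed options, that is the dimensionality of specific energy.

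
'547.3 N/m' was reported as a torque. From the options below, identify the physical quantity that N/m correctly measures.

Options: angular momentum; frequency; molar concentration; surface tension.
surface tension

torque should have units dimensionally equivalent to kg * m^2 / s^2 (e.g. N·m).
The given unit 'N/m' reduces to kg / s^2. Of the listed options, that is the dimensionality of surface tension.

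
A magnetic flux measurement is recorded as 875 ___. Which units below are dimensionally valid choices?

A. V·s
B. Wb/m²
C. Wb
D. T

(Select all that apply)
A, C

magnetic flux has SI base units: kg * m^2 / (A * s^2)

Checking each option against kg * m^2 / (A * s^2):
  A. V·s: ✓ matches
  B. Wb/m²: ✗ does not match
  C. Wb: ✓ matches
  D. T: ✗ does not match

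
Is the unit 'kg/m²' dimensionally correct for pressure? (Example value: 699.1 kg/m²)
No

pressure has SI base units: kg / (m * s^2)
kg/m² does NOT reduce to kg / (m * s^2); a valid unit for pressure would be e.g. Pa.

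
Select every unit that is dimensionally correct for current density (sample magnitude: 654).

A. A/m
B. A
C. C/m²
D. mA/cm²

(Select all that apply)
D

current density has SI base units: A / m^2

Checking each option against A / m^2:
  A. A/m: ✗ does not match
  B. A: ✗ does not match
  C. C/m²: ✗ does not match
  D. mA/cm²: ✓ matches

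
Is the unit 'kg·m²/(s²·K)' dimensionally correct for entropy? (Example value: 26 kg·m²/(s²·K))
Yes

entropy has SI base units: kg * m^2 / (s^2 * K)
kg·m²/(s²·K) reduces to the same SI base units, so it is a valid unit for entropy.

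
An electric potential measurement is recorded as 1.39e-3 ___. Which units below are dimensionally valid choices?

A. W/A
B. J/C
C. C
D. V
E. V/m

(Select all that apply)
A, B, D

electric potential has SI base units: kg * m^2 / (A * s^3)

Checking each option against kg * m^2 / (A * s^3):
  A. W/A: ✓ matches
  B. J/C: ✓ matches
  C. C: ✗ does not match
  D. V: ✓ matches
  E. V/m: ✗ does not match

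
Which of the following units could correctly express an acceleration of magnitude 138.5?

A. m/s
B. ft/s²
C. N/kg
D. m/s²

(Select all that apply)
B, C, D

acceleration has SI base units: m / s^2

Checking each option against m / s^2:
  A. m/s: ✗ does not match
  B. ft/s²: ✓ matches
  C. N/kg: ✓ matches
  D. m/s²: ✓ matches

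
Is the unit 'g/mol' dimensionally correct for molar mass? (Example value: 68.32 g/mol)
Yes

molar mass has SI base units: kg / mol
g/mol reduces to the same SI base units, so it is a valid unit for molar mass.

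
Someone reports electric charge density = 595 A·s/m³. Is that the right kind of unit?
Yes

electric charge density has SI base units: A * s / m^3
A·s/m³ reduces to the same SI base units, so it is a valid unit for electric charge density.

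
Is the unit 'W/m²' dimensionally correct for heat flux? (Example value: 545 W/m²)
Yes

heat flux has SI base units: kg / s^3
W/m² reduces to the same SI base units, so it is a valid unit for heat flux.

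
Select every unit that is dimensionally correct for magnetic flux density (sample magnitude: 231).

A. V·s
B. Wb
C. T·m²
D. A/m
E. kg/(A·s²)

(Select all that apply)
E

magnetic flux density has SI base units: kg / (A * s^2)

Checking each option against kg / (A * s^2):
  A. V·s: ✗ does not match
  B. Wb: ✗ does not match
  C. T·m²: ✗ does not match
  D. A/m: ✗ does not match
  E. kg/(A·s²): ✓ matches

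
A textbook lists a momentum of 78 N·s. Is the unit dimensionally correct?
Yes

momentum has SI base units: kg * m / s
N·s reduces to the same SI base units, so it is a valid unit for momentum.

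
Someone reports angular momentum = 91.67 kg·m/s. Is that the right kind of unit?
No

angular momentum has SI base units: kg * m^2 / s
kg·m/s does NOT reduce to kg * m^2 / s; a valid unit for angular momentum would be e.g. kg·m²/s.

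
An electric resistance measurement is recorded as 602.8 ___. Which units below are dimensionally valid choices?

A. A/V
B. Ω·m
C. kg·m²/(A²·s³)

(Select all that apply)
C

electric resistance has SI base units: kg * m^2 / (A^2 * s^3)

Checking each option against kg * m^2 / (A^2 * s^3):
  A. A/V: ✗ does not match
  B. Ω·m: ✗ does not match
  C. kg·m²/(A²·s³): ✓ matches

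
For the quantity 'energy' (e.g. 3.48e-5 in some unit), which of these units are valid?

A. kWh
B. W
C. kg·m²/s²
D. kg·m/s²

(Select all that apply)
A, C

energy has SI base units: kg * m^2 / s^2

Checking each option against kg * m^2 / s^2:
  A. kWh: ✓ matches
  B. W: ✗ does not match
  C. kg·m²/s²: ✓ matches
  D. kg·m/s²: ✗ does not match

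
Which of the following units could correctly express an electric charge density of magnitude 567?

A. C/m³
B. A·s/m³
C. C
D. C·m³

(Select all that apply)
A, B

electric charge density has SI base units: A * s / m^3

Checking each option against A * s / m^3:
  A. C/m³: ✓ matches
  B. A·s/m³: ✓ matches
  C. C: ✗ does not match
  D. C·m³: ✗ does not match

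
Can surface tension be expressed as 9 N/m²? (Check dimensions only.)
No

surface tension has SI base units: kg / s^2
N/m² does NOT reduce to kg / s^2; a valid unit for surface tension would be e.g. N/m.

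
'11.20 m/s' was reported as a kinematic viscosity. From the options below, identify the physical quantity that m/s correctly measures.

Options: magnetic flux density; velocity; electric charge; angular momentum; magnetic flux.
velocity

kinematic viscosity should have units dimensionally equivalent to m^2 / s (e.g. m²/s).
The given unit 'm/s' reduces to m / s. Of the listed options, that is the dimensionality of velocity.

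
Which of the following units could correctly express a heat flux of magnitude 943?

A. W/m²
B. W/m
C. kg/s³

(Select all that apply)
A, C

heat flux has SI base units: kg / s^3

Checking each option against kg / s^3:
  A. W/m²: ✓ matches
  B. W/m: ✗ does not match
  C. kg/s³: ✓ matches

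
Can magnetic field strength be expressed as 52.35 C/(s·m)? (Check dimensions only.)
Yes

magnetic field strength has SI base units: A / m
C/(s·m) reduces to the same SI base units, so it is a valid unit for magnetic field strength.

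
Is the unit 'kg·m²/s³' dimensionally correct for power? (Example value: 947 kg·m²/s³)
Yes

power has SI base units: kg * m^2 / s^3
kg·m²/s³ reduces to the same SI base units, so it is a valid unit for power.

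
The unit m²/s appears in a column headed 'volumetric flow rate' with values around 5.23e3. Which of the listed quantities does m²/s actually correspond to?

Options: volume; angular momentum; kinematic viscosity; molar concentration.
kinematic viscosity

volumetric flow rate should have units dimensionally equivalent to m^3 / s (e.g. m³/s).
The given unit 'm²/s' reduces to m^2 / s. Of the listed options, that is the dimensionality of kinematic viscosity.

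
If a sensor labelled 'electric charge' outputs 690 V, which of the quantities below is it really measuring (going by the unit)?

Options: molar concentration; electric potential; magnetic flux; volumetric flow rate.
electric potential

electric charge should have units dimensionally equivalent to A * s (e.g. C).
The given unit 'V' reduces to kg * m^2 / (A * s^3). Of the listed options, that is the dimensionality of electric potential.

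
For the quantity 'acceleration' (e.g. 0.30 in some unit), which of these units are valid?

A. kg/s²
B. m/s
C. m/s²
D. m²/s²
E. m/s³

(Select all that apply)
C

acceleration has SI base units: m / s^2

Checking each option against m / s^2:
  A. kg/s²: ✗ does not match
  B. m/s: ✗ does not match
  C. m/s²: ✓ matches
  D. m²/s²: ✗ does not match
  E. m/s³: ✗ does not match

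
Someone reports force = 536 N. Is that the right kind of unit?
Yes

force has SI base units: kg * m / s^2
N reduces to the same SI base units, so it is a valid unit for force.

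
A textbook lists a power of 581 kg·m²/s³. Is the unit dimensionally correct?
Yes

power has SI base units: kg * m^2 / s^3
kg·m²/s³ reduces to the same SI base units, so it is a valid unit for power.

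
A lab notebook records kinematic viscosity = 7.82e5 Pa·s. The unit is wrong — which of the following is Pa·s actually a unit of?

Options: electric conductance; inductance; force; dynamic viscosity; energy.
dynamic viscosity

kinematic viscosity should have units dimensionally equivalent to m^2 / s (e.g. m²/s).
The given unit 'Pa·s' reduces to kg / (m * s). Of the listed options, that is the dimensionality of dynamic viscosity.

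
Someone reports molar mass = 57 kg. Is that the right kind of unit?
No

molar mass has SI base units: kg / mol
kg does NOT reduce to kg / mol; a valid unit for molar mass would be e.g. kg/mol.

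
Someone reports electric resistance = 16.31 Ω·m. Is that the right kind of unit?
No

electric resistance has SI base units: kg * m^2 / (A^2 * s^3)
Ω·m does NOT reduce to kg * m^2 / (A^2 * s^3); a valid unit for electric resistance would be e.g. Ω.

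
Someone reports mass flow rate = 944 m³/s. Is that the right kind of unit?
No

mass flow rate has SI base units: kg / s
m³/s does NOT reduce to kg / s; a valid unit for mass flow rate would be e.g. kg/s.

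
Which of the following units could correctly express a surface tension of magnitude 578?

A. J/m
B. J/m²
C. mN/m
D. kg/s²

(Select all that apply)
B, C, D

surface tension has SI base units: kg / s^2

Checking each option against kg / s^2:
  A. J/m: ✗ does not match
  B. J/m²: ✓ matches
  C. mN/m: ✓ matches
  D. kg/s²: ✓ matches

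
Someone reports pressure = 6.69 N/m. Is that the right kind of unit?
No

pressure has SI base units: kg / (m * s^2)
N/m does NOT reduce to kg / (m * s^2); a valid unit for pressure would be e.g. Pa.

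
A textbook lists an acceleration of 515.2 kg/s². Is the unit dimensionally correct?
No

acceleration has SI base units: m / s^2
kg/s² does NOT reduce to m / s^2; a valid unit for acceleration would be e.g. m/s².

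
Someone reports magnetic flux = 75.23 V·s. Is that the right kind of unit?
Yes

magnetic flux has SI base units: kg * m^2 / (A * s^2)
V·s reduces to the same SI base units, so it is a valid unit for magnetic flux.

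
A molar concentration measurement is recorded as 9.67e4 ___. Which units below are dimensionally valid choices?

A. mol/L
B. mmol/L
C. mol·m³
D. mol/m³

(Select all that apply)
A, B, D

molar concentration has SI base units: mol / m^3

Checking each option against mol / m^3:
  A. mol/L: ✓ matches
  B. mmol/L: ✓ matches
  C. mol·m³: ✗ does not match
  D. mol/m³: ✓ matches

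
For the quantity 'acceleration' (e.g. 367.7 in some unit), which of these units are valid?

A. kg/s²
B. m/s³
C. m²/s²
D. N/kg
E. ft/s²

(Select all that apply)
D, E

acceleration has SI base units: m / s^2

Checking each option against m / s^2:
  A. kg/s²: ✗ does not match
  B. m/s³: ✗ does not match
  C. m²/s²: ✗ does not match
  D. N/kg: ✓ matches
  E. ft/s²: ✓ matches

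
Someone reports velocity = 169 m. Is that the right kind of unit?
No

velocity has SI base units: m / s
m does NOT reduce to m / s; a valid unit for velocity would be e.g. m/s.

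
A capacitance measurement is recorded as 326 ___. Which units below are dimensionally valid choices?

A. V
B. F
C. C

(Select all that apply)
B

capacitance has SI base units: A^2 * s^4 / (kg * m^2)

Checking each option against A^2 * s^4 / (kg * m^2):
  A. V: ✗ does not match
  B. F: ✓ matches
  C. C: ✗ does not match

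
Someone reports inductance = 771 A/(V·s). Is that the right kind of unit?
No

inductance has SI base units: kg * m^2 / (A^2 * s^2)
A/(V·s) does NOT reduce to kg * m^2 / (A^2 * s^2); a valid unit for inductance would be e.g. H.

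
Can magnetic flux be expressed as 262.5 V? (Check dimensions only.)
No

magnetic flux has SI base units: kg * m^2 / (A * s^2)
V does NOT reduce to kg * m^2 / (A * s^2); a valid unit for magnetic flux would be e.g. Wb.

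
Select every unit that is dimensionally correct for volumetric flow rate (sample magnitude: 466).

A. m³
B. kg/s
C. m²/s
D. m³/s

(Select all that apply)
D

volumetric flow rate has SI base units: m^3 / s

Checking each option against m^3 / s:
  A. m³: ✗ does not match
  B. kg/s: ✗ does not match
  C. m²/s: ✗ does not match
  D. m³/s: ✓ matches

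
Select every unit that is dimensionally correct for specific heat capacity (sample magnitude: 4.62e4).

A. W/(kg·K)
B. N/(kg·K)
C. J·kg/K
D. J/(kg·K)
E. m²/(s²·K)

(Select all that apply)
D, E

specific heat capacity has SI base units: m^2 / (s^2 * K)

Checking each option against m^2 / (s^2 * K):
  A. W/(kg·K): ✗ does not match
  B. N/(kg·K): ✗ does not match
  C. J·kg/K: ✗ does not match
  D. J/(kg·K): ✓ matches
  E. m²/(s²·K): ✓ matches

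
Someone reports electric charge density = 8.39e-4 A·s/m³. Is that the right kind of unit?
Yes

electric charge density has SI base units: A * s / m^3
A·s/m³ reduces to the same SI base units, so it is a valid unit for electric charge density.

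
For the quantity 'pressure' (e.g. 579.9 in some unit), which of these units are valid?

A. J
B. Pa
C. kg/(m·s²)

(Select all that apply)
B, C

pressure has SI base units: kg / (m * s^2)

Checking each option against kg / (m * s^2):
  A. J: ✗ does not match
  B. Pa: ✓ matches
  C. kg/(m·s²): ✓ matches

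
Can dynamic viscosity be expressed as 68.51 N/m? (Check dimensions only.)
No

dynamic viscosity has SI base units: kg / (m * s)
N/m does NOT reduce to kg / (m * s); a valid unit for dynamic viscosity would be e.g. Pa·s.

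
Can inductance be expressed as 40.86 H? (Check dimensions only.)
Yes

inductance has SI base units: kg * m^2 / (A^2 * s^2)
H reduces to the same SI base units, so it is a valid unit for inductance.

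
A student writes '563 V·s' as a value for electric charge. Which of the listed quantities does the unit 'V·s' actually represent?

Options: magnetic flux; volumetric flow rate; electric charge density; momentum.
magnetic flux

electric charge should have units dimensionally equivalent to A * s (e.g. C).
The given unit 'V·s' reduces to kg * m^2 / (A * s^2). Of the listed options, that is the dimensionality of magnetic flux.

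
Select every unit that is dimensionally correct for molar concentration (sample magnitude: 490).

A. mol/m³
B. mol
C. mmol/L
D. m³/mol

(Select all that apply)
A, C

molar concentration has SI base units: mol / m^3

Checking each option against mol / m^3:
  A. mol/m³: ✓ matches
  B. mol: ✗ does not match
  C. mmol/L: ✓ matches
  D. m³/mol: ✗ does not match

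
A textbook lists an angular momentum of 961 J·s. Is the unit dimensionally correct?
Yes

angular momentum has SI base units: kg * m^2 / s
J·s reduces to the same SI base units, so it is a valid unit for angular momentum.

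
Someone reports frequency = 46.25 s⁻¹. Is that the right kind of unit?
Yes

frequency has SI base units: 1 / s
s⁻¹ reduces to the same SI base units, so it is a valid unit for frequency.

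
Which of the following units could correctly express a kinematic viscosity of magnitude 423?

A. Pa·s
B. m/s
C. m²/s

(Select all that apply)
C

kinematic viscosity has SI base units: m^2 / s

Checking each option against m^2 / s:
  A. Pa·s: ✗ does not match
  B. m/s: ✗ does not match
  C. m²/s: ✓ matches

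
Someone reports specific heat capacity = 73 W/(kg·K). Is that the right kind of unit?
No

specific heat capacity has SI base units: m^2 / (s^2 * K)
W/(kg·K) does NOT reduce to m^2 / (s^2 * K); a valid unit for specific heat capacity would be e.g. J/(kg·K).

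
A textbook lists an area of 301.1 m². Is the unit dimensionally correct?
Yes

area has SI base units: m^2
m² reduces to the same SI base units, so it is a valid unit for area.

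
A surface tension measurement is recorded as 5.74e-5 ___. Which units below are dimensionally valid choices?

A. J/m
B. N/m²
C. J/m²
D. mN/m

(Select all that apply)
C, D

surface tension has SI base units: kg / s^2

Checking each option against kg / s^2:
  A. J/m: ✗ does not match
  B. N/m²: ✗ does not match
  C. J/m²: ✓ matches
  D. mN/m: ✓ matches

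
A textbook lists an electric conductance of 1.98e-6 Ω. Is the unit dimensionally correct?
No

electric conductance has SI base units: A^2 * s^3 / (kg * m^2)
Ω does NOT reduce to A^2 * s^3 / (kg * m^2); a valid unit for electric conductance would be e.g. S.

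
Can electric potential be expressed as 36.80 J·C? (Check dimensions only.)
No

electric potential has SI base units: kg * m^2 / (A * s^3)
J·C does NOT reduce to kg * m^2 / (A * s^3); a valid unit for electric potential would be e.g. V.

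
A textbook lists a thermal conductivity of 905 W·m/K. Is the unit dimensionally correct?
No

thermal conductivity has SI base units: kg * m / (s^3 * K)
W·m/K does NOT reduce to kg * m / (s^3 * K); a valid unit for thermal conductivity would be e.g. W/(m·K).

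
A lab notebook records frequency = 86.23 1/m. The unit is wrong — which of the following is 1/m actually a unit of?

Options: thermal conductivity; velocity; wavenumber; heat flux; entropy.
wavenumber

frequency should have units dimensionally equivalent to 1 / s (e.g. Hz).
The given unit '1/m' reduces to 1 / m. Of the listed options, that is the dimensionality of wavenumber.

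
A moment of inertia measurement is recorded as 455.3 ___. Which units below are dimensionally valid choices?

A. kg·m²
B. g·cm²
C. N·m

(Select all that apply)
A, B

moment of inertia has SI base units: kg * m^2

Checking each option against kg * m^2:
  A. kg·m²: ✓ matches
  B. g·cm²: ✓ matches
  C. N·m: ✗ does not match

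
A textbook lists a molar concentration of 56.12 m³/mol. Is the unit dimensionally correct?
No

molar concentration has SI base units: mol / m^3
m³/mol does NOT reduce to mol / m^3; a valid unit for molar concentration would be e.g. mol/m³.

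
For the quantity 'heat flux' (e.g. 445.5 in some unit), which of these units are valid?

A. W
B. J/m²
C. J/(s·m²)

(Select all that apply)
C

heat flux has SI base units: kg / s^3

Checking each option against kg / s^3:
  A. W: ✗ does not match
  B. J/m²: ✗ does not match
  C. J/(s·m²): ✓ matches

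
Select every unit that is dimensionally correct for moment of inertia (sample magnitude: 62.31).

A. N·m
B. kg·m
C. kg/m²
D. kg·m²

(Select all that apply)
D

moment of inertia has SI base units: kg * m^2

Checking each option against kg * m^2:
  A. N·m: ✗ does not match
  B. kg·m: ✗ does not match
  C. kg/m²: ✗ does not match
  D. kg·m²: ✓ matches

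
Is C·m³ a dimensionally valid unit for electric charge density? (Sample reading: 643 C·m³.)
No

electric charge density has SI base units: A * s / m^3
C·m³ does NOT reduce to A * s / m^3; a valid unit for electric charge density would be e.g. C/m³.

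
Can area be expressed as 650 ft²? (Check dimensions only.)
Yes

area has SI base units: m^2
ft² reduces to the same SI base units, so it is a valid unit for area.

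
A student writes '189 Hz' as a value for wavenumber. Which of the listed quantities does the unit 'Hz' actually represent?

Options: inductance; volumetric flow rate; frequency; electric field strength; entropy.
frequency

wavenumber should have units dimensionally equivalent to 1 / m (e.g. 1/m).
The given unit 'Hz' reduces to 1 / s. Of the listed options, that is the dimensionality of frequency.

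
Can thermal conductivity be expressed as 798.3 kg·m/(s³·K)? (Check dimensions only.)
Yes

thermal conductivity has SI base units: kg * m / (s^3 * K)
kg·m/(s³·K) reduces to the same SI base units, so it is a valid unit for thermal conductivity.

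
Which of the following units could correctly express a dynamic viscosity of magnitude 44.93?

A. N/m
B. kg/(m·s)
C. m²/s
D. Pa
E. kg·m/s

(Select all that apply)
B

dynamic viscosity has SI base units: kg / (m * s)

Checking each option against kg / (m * s):
  A. N/m: ✗ does not match
  B. kg/(m·s): ✓ matches
  C. m²/s: ✗ does not match
  D. Pa: ✗ does not match
  E. kg·m/s: ✗ does not match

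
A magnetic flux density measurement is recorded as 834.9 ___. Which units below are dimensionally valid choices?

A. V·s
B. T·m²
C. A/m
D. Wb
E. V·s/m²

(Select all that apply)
E

magnetic flux density has SI base units: kg / (A * s^2)

Checking each option against kg / (A * s^2):
  A. V·s: ✗ does not match
  B. T·m²: ✗ does not match
  C. A/m: ✗ does not match
  D. Wb: ✗ does not match
  E. V·s/m²: ✓ matches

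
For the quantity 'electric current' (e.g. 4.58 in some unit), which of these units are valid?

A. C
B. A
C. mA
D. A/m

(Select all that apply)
B, C

electric current has SI base units: A

Checking each option against A:
  A. C: ✗ does not match
  B. A: ✓ matches
  C. mA: ✓ matches
  D. A/m: ✗ does not match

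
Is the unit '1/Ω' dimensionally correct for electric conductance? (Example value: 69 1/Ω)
Yes

electric conductance has SI base units: A^2 * s^3 / (kg * m^2)
1/Ω reduces to the same SI base units, so it is a valid unit for electric conductance.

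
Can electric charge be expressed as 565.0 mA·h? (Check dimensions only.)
Yes

electric charge has SI base units: A * s
mA·h reduces to the same SI base units, so it is a valid unit for electric charge.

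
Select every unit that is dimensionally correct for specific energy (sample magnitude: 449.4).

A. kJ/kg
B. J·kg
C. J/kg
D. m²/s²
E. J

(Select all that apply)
A, C, D

specific energy has SI base units: m^2 / s^2

Checking each option against m^2 / s^2:
  A. kJ/kg: ✓ matches
  B. J·kg: ✗ does not match
  C. J/kg: ✓ matches
  D. m²/s²: ✓ matches
  E. J: ✗ does not match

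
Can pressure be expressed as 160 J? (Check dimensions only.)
No

pressure has SI base units: kg / (m * s^2)
J does NOT reduce to kg / (m * s^2); a valid unit for pressure would be e.g. Pa.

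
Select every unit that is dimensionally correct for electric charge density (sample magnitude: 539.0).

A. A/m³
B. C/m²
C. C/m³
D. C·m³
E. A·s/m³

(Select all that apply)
C, E

electric charge density has SI base units: A * s / m^3

Checking each option against A * s / m^3:
  A. A/m³: ✗ does not match
  B. C/m²: ✗ does not match
  C. C/m³: ✓ matches
  D. C·m³: ✗ does not match
  E. A·s/m³: ✓ matches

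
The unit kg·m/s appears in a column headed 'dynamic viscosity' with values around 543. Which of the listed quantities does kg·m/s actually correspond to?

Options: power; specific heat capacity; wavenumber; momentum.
momentum

dynamic viscosity should have units dimensionally equivalent to kg / (m * s) (e.g. Pa·s).
The given unit 'kg·m/s' reduces to kg * m / s. Of the listed options, that is the dimensionality of momentum.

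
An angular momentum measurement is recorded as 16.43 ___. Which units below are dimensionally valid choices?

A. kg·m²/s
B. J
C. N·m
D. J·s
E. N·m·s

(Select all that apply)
A, D, E

angular momentum has SI base units: kg * m^2 / s

Checking each option against kg * m^2 / s:
  A. kg·m²/s: ✓ matches
  B. J: ✗ does not match
  C. N·m: ✗ does not match
  D. J·s: ✓ matches
  E. N·m·s: ✓ matches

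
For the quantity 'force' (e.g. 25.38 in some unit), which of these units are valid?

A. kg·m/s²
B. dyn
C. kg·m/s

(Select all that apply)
A, B

force has SI base units: kg * m / s^2

Checking each option against kg * m / s^2:
  A. kg·m/s²: ✓ matches
  B. dyn: ✓ matches
  C. kg·m/s: ✗ does not match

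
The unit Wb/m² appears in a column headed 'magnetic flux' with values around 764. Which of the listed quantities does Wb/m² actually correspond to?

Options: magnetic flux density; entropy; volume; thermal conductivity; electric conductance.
magnetic flux density

magnetic flux should have units dimensionally equivalent to kg * m^2 / (A * s^2) (e.g. Wb).
The given unit 'Wb/m²' reduces to kg / (A * s^2). Of the listed options, that is the dimensionality of magnetic flux density.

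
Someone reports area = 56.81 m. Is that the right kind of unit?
No

area has SI base units: m^2
m does NOT reduce to m^2; a valid unit for area would be e.g. m².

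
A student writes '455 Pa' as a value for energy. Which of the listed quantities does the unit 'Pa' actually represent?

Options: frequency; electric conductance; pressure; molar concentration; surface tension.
pressure

energy should have units dimensionally equivalent to kg * m^2 / s^2 (e.g. J).
The given unit 'Pa' reduces to kg / (m * s^2). Of the listed options, that is the dimensionality of pressure.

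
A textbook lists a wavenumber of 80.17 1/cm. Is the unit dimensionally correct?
Yes

wavenumber has SI base units: 1 / m
1/cm reduces to the same SI base units, so it is a valid unit for wavenumber.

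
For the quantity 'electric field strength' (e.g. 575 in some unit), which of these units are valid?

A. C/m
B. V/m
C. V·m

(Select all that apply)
B

electric field strength has SI base units: kg * m / (A * s^3)

Checking each option against kg * m / (A * s^3):
  A. C/m: ✗ does not match
  B. V/m: ✓ matches
  C. V·m: ✗ does not match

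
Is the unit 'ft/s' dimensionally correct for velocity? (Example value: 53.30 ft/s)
Yes

velocity has SI base units: m / s
ft/s reduces to the same SI base units, so it is a valid unit for velocity.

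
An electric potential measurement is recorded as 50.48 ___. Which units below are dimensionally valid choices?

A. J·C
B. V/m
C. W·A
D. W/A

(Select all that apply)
D

electric potential has SI base units: kg * m^2 / (A * s^3)

Checking each option against kg * m^2 / (A * s^3):
  A. J·C: ✗ does not match
  B. V/m: ✗ does not match
  C. W·A: ✗ does not match
  D. W/A: ✓ matches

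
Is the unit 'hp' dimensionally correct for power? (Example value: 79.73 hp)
Yes

power has SI base units: kg * m^2 / s^3
hp reduces to the same SI base units, so it is a valid unit for power.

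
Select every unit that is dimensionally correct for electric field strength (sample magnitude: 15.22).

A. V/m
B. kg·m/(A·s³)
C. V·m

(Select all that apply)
A, B

electric field strength has SI base units: kg * m / (A * s^3)

Checking each option against kg * m / (A * s^3):
  A. V/m: ✓ matches
  B. kg·m/(A·s³): ✓ matches
  C. V·m: ✗ does not match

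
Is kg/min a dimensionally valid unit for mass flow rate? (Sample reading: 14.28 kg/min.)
Yes

mass flow rate has SI base units: kg / s
kg/min reduces to the same SI base units, so it is a valid unit for mass flow rate.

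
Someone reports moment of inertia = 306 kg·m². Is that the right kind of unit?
Yes

moment of inertia has SI base units: kg * m^2
kg·m² reduces to the same SI base units, so it is a valid unit for moment of inertia.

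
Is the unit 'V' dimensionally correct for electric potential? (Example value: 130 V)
Yes

electric potential has SI base units: kg * m^2 / (A * s^3)
V reduces to the same SI base units, so it is a valid unit for electric potential.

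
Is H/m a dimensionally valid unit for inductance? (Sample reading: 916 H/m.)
No

inductance has SI base units: kg * m^2 / (A^2 * s^2)
H/m does NOT reduce to kg * m^2 / (A^2 * s^2); a valid unit for inductance would be e.g. H.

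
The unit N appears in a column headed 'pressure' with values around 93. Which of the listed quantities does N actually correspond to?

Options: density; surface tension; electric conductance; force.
force

pressure should have units dimensionally equivalent to kg / (m * s^2) (e.g. Pa).
The given unit 'N' reduces to kg * m / s^2. Of the listed options, that is the dimensionality of force.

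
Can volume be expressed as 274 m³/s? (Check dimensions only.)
No

volume has SI base units: m^3
m³/s does NOT reduce to m^3; a valid unit for volume would be e.g. m³.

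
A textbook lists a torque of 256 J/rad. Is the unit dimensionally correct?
Yes

torque has SI base units: kg * m^2 / s^2
J/rad reduces to the same SI base units, so it is a valid unit for torque.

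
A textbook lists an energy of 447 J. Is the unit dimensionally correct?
Yes

energy has SI base units: kg * m^2 / s^2
J reduces to the same SI base units, so it is a valid unit for energy.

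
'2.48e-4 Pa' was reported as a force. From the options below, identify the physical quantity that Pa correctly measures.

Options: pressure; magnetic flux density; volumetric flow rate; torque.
pressure

force should have units dimensionally equivalent to kg * m / s^2 (e.g. N).
The given unit 'Pa' reduces to kg / (m * s^2). Of the listed options, that is the dimensionality of pressure.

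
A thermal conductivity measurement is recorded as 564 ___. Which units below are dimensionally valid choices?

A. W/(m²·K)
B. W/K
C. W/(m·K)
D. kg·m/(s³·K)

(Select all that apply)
C, D

thermal conductivity has SI base units: kg * m / (s^3 * K)

Checking each option against kg * m / (s^3 * K):
  A. W/(m²·K): ✗ does not match
  B. W/K: ✗ does not match
  C. W/(m·K): ✓ matches
  D. kg·m/(s³·K): ✓ matches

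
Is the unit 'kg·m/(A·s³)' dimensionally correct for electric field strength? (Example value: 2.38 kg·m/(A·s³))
Yes

electric field strength has SI base units: kg * m / (A * s^3)
kg·m/(A·s³) reduces to the same SI base units, so it is a valid unit for electric field strength.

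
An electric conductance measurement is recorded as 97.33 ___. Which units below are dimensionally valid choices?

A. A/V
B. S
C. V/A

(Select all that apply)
A, B

electric conductance has SI base units: A^2 * s^3 / (kg * m^2)

Checking each option against A^2 * s^3 / (kg * m^2):
  A. A/V: ✓ matches
  B. S: ✓ matches
  C. V/A: ✗ does not match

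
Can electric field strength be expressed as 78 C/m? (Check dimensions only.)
No

electric field strength has SI base units: kg * m / (A * s^3)
C/m does NOT reduce to kg * m / (A * s^3); a valid unit for electric field strength would be e.g. V/m.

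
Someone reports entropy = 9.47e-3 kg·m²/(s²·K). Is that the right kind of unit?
Yes

entropy has SI base units: kg * m^2 / (s^2 * K)
kg·m²/(s²·K) reduces to the same SI base units, so it is a valid unit for entropy.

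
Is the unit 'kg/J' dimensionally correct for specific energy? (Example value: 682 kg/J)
No

specific energy has SI base units: m^2 / s^2
kg/J does NOT reduce to m^2 / s^2; a valid unit for specific energy would be e.g. J/kg.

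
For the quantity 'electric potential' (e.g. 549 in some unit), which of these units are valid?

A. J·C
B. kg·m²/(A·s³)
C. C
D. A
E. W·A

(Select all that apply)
B

electric potential has SI base units: kg * m^2 / (A * s^3)

Checking each option against kg * m^2 / (A * s^3):
  A. J·C: ✗ does not match
  B. kg·m²/(A·s³): ✓ matches
  C. C: ✗ does not match
  D. A: ✗ does not match
  E. W·A: ✗ does not match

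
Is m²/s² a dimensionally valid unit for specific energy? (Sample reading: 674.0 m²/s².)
Yes

specific energy has SI base units: m^2 / s^2
m²/s² reduces to the same SI base units, so it is a valid unit for specific energy.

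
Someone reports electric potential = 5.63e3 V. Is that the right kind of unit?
Yes

electric potential has SI base units: kg * m^2 / (A * s^3)
V reduces to the same SI base units, so it is a valid unit for electric potential.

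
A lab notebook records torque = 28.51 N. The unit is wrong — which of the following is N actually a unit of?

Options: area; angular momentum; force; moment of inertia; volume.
force

torque should have units dimensionally equivalent to kg * m^2 / s^2 (e.g. N·m).
The given unit 'N' reduces to kg * m / s^2. Of the listed options, that is the dimensionality of force.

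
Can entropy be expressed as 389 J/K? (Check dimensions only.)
Yes

entropy has SI base units: kg * m^2 / (s^2 * K)
J/K reduces to the same SI base units, so it is a valid unit for entropy.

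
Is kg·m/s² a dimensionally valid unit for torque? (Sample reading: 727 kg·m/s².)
No

torque has SI base units: kg * m^2 / s^2
kg·m/s² does NOT reduce to kg * m^2 / s^2; a valid unit for torque would be e.g. N·m.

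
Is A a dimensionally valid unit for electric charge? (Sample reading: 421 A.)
No

electric charge has SI base units: A * s
A does NOT reduce to A * s; a valid unit for electric charge would be e.g. C.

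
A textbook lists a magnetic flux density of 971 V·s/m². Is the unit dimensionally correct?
Yes

magnetic flux density has SI base units: kg / (A * s^2)
V·s/m² reduces to the same SI base units, so it is a valid unit for magnetic flux density.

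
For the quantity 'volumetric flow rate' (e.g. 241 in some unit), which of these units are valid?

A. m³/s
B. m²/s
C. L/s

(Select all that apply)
A, C

volumetric flow rate has SI base units: m^3 / s

Checking each option against m^3 / s:
  A. m³/s: ✓ matches
  B. m²/s: ✗ does not match
  C. L/s: ✓ matches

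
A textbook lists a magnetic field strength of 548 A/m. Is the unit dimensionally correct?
Yes

magnetic field strength has SI base units: A / m
A/m reduces to the same SI base units, so it is a valid unit for magnetic field strength.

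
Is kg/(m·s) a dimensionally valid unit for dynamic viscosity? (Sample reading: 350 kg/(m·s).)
Yes

dynamic viscosity has SI base units: kg / (m * s)
kg/(m·s) reduces to the same SI base units, so it is a valid unit for dynamic viscosity.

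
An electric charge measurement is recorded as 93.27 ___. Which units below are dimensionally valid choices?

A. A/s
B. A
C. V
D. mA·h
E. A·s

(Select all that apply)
D, E

electric charge has SI base units: A * s

Checking each option against A * s:
  A. A/s: ✗ does not match
  B. A: ✗ does not match
  C. V: ✗ does not match
  D. mA·h: ✓ matches
  E. A·s: ✓ matches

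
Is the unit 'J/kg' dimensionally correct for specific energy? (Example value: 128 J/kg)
Yes

specific energy has SI base units: m^2 / s^2
J/kg reduces to the same SI base units, so it is a valid unit for specific energy.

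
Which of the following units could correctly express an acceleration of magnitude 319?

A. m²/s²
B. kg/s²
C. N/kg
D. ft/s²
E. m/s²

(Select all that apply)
C, D, E

acceleration has SI base units: m / s^2

Checking each option against m / s^2:
  A. m²/s²: ✗ does not match
  B. kg/s²: ✗ does not match
  C. N/kg: ✓ matches
  D. ft/s²: ✓ matches
  E. m/s²: ✓ matches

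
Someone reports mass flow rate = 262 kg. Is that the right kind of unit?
No

mass flow rate has SI base units: kg / s
kg does NOT reduce to kg / s; a valid unit for mass flow rate would be e.g. kg/s.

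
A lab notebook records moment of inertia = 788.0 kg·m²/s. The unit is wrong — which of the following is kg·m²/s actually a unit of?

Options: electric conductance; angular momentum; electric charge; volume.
angular momentum

moment of inertia should have units dimensionally equivalent to kg * m^2 (e.g. kg·m²).
The given unit 'kg·m²/s' reduces to kg * m^2 / s. Of the listed options, that is the dimensionality of angular momentum.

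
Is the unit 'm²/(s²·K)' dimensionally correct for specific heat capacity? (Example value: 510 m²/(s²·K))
Yes

specific heat capacity has SI base units: m^2 / (s^2 * K)
m²/(s²·K) reduces to the same SI base units, so it is a valid unit for specific heat capacity.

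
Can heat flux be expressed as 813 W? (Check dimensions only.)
No

heat flux has SI base units: kg / s^3
W does NOT reduce to kg / s^3; a valid unit for heat flux would be e.g. W/m².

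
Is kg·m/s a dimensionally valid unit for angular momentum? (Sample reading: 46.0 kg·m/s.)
No

angular momentum has SI base units: kg * m^2 / s
kg·m/s does NOT reduce to kg * m^2 / s; a valid unit for angular momentum would be e.g. kg·m²/s.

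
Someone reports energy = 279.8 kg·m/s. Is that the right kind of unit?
No

energy has SI base units: kg * m^2 / s^2
kg·m/s does NOT reduce to kg * m^2 / s^2; a valid unit for energy would be e.g. J.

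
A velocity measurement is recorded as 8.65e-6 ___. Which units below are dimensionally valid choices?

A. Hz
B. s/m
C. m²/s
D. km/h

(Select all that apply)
D

velocity has SI base units: m / s

Checking each option against m / s:
  A. Hz: ✗ does not match
  B. s/m: ✗ does not match
  C. m²/s: ✗ does not match
  D. km/h: ✓ matches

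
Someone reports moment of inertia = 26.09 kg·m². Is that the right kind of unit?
Yes

moment of inertia has SI base units: kg * m^2
kg·m² reduces to the same SI base units, so it is a valid unit for moment of inertia.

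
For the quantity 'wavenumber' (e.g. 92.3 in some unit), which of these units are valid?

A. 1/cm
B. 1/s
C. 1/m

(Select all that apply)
A, C

wavenumber has SI base units: 1 / m

Checking each option against 1 / m:
  A. 1/cm: ✓ matches
  B. 1/s: ✗ does not match
  C. 1/m: ✓ matches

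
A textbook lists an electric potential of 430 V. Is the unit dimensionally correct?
Yes

electric potential has SI base units: kg * m^2 / (A * s^3)
V reduces to the same SI base units, so it is a valid unit for electric potential.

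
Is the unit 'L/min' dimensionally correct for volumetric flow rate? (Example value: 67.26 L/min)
Yes

volumetric flow rate has SI base units: m^3 / s
L/min reduces to the same SI base units, so it is a valid unit for volumetric flow rate.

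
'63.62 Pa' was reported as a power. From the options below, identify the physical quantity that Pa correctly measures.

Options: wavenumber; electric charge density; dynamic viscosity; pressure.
pressure

power should have units dimensionally equivalent to kg * m^2 / s^3 (e.g. W).
The given unit 'Pa' reduces to kg / (m * s^2). Of the listed options, that is the dimensionality of pressure.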